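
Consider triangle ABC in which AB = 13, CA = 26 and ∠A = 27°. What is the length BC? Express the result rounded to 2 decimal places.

By the law of cosines, BC² = CA² + AB² − 2·CA·AB·cos A = 242.68, so BC ≈ 15.578.

15.58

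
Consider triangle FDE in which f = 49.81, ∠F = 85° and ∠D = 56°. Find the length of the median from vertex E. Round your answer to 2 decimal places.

The third angle is ∠E = 180° − ∠F − ∠D = 39.00°.
Law of sines: d = f·sin D/sin F ≈ 41.452.
Law of sines: e = f·sin E/sin F ≈ 31.466.
Median from E: ½√(2·f² + 2·d² − e²) ≈ 43.036.

m_E ≈ 43.04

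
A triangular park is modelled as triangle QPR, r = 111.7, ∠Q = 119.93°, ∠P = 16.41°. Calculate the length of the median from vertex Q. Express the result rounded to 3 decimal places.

The third angle is ∠R = 180° − ∠Q − ∠P = 43.66°.
Law of sines: q = r·sin Q/sin R ≈ 140.22.
Law of sines: p = r·sin P/sin R ≈ 45.709.
Median from Q: ½√(2·p² + 2·r² − q²) ≈ 48.66.

48.660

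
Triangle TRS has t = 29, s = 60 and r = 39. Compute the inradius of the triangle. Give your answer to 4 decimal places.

Semiperimeter p = (29 + 39 + 60)/2 = 64.
Heron's formula: area = √(64·35·25·4) ≈ 473.29.
Inradius = area/p = 473.29/64 ≈ 7.3951.

7.3951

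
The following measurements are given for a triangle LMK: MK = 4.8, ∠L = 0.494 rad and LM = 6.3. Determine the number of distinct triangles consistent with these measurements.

2

LM·sin L = 6.3·sin(0.494 rad) ≈ 2.987.
Since LM sin L < MK < LM (2.987 < 4.8 < 6.3), two triangles exist.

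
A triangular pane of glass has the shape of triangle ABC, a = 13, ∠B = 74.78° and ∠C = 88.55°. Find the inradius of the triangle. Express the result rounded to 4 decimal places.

The third angle is ∠A = 180° − ∠B − ∠C = 16.67°.
Law of sines: b = a·sin B/sin A ≈ 43.729.
Law of sines: c = a·sin C/sin A ≈ 45.304.
Area = ½·a·b·sin C ≈ 284.15.
Semiperimeter s = (13+43.729+45.304)/2 = 51.016.
Inradius = area/s = 284.15/51.016 ≈ 5.5697.

r ≈ 5.5697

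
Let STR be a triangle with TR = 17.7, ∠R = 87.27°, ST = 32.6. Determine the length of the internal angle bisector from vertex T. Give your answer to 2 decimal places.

Law of sines: sin S = TR·sin R/ST ≈ 0.54233.
Since ST ≥ TR, only the acute value applies: ∠S ≈ 32.84°.
Then ∠T = 180° − ∠R − ∠S ≈ 59.89°.
Law of sines gives RS = ST·sin T/sin R ≈ 28.232.
The bisector from T has length 2·ST·TR·cos(∠T/2)/(ST+TR) ≈ 19.881.

t_T ≈ 19.88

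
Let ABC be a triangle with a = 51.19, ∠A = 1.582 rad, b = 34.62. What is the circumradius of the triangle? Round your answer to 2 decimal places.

25.60

Law of sines: sin B = b·sin A/a ≈ 0.67626.
Since a ≥ b, only the acute value applies: ∠B ≈ 0.743 rad.
Then ∠C = π − ∠A − ∠B ≈ 0.817 rad.
Law of sines gives c = a·sin C/sin A ≈ 37.322.
Circumradius = a/(2 sin A) ≈ 25.597.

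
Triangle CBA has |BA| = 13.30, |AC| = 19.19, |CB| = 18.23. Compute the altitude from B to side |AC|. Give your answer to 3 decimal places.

h_B ≈ 12.089

Semiperimeter s = (13.3 + 19.19 + 18.23)/2 = 25.36.
Heron's formula: area = √(25.36·12.06·6.17·7.13) ≈ 115.99.
The altitude from B has length 2·area/|AC| ≈ 12.089.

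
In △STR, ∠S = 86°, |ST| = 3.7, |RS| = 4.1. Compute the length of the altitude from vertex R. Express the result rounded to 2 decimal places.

h_R ≈ 4.09

By the law of cosines, |TR|² = |RS|² + |ST|² − 2·|RS|·|ST|·cos S = 28.384, so |TR| ≈ 5.3276.
Area = ½·|RS|·|ST|·sin S ≈ 7.5665.
The altitude from R has length 2·area/|ST| ≈ 4.09.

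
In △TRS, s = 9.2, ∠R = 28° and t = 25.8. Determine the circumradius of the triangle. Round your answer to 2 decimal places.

19.38

By the law of cosines, r² = s² + t² − 2·s·t·cos R = 331.13, so r ≈ 18.197.
Area = ½·s·t·sin R ≈ 55.717.
Circumradius = r/(2 sin R) ≈ 19.38.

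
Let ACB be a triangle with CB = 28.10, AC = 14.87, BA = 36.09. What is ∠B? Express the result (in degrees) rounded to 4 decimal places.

∠B ≈ 22.7120°

By the law of cosines, cos B = (CB² + BA² − AC²) / (2·CB·BA) ≈ 0.92246, so ∠B ≈ 22.71°.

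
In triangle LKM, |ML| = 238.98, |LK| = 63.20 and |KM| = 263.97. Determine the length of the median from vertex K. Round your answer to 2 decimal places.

Median from K: ½√(2·|LK|² + 2·|KM|² − |ML|²) ≈ 150.2.

150.20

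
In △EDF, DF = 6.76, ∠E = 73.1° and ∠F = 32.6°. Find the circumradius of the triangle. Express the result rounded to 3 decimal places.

R ≈ 3.533

The third angle is ∠D = 180° − ∠F − ∠E = 74.30°.
Law of sines: FE = DF·sin D/sin E ≈ 6.8015.
Law of sines: ED = DF·sin F/sin E ≈ 3.8065.
Circumradius = DF/(2 sin E) ≈ 3.5326.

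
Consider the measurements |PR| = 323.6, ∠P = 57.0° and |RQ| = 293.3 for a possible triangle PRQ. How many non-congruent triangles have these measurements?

|PR|·sin P = 323.6·sin(57.0°) ≈ 271.4.
Since |PR| sin P < |RQ| < |PR| (271.4 < 293.3 < 323.6), two triangles exist.

2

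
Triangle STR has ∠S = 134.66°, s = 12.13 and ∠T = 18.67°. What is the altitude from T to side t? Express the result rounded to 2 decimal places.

5.44

The third angle is ∠R = 180° − ∠S − ∠T = 26.67°.
Law of sines: t = s·sin T/sin S ≈ 5.4591.
Law of sines: r = s·sin R/sin S ≈ 7.6545.
Area = ½·s·t·sin R ≈ 14.861.
The altitude from T has length 2·area/t ≈ 5.4446.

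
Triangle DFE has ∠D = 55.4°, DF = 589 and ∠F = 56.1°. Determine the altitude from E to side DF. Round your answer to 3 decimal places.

h_E ≈ 432.508

The third angle is ∠E = 180° − ∠D − ∠F = 68.50°.
Law of sines: FE = DF·sin D/sin E ≈ 521.09.
Law of sines: ED = DF·sin F/sin E ≈ 525.44.
Area = ½·DF·FE·sin F ≈ 1.2737e+05.
The altitude from E has length 2·area/DF ≈ 432.51.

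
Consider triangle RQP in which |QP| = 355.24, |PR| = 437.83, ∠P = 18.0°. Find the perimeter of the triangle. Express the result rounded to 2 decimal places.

941.55

By the law of cosines, |RQ|² = |QP|² + |PR|² − 2·|QP|·|PR|·cos P = 22046, so |RQ| ≈ 148.48.
Semiperimeter s = (355.24+437.83+148.48)/2 = 470.77.
Perimeter = 355.24 + 437.83 + 148.48 = 941.55.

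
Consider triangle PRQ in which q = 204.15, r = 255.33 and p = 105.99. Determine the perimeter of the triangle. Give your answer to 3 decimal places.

565.470

Perimeter = 105.99 + 255.33 + 204.15 = 565.47.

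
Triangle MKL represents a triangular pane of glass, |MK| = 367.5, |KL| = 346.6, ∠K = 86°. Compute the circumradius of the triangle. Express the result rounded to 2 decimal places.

By the law of cosines, |LM|² = |MK|² + |KL|² − 2·|MK|·|KL|·cos K = 2.3742e+05, so |LM| ≈ 487.25.
Area = ½·|MK|·|KL|·sin K ≈ 63533.
Circumradius = |LM|/(2 sin K) ≈ 244.22.

R ≈ 244.22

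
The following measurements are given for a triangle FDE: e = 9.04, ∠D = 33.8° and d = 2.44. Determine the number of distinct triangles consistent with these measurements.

e·sin D = 9.04·sin(33.8°) ≈ 5.029.
Since d = 2.44 < 5.029 = e sin D, no triangle exists.

0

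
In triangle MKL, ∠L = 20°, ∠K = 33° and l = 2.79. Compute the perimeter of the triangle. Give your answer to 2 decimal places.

The third angle is ∠M = 180° − ∠K − ∠L = 127.00°.
Law of sines: m = l·sin M/sin L ≈ 6.5148.
Law of sines: k = l·sin K/sin L ≈ 4.4428.
Semiperimeter s = (6.5148+4.4428+2.79)/2 = 6.8738.
Perimeter = 6.5148 + 4.4428 + 2.79 = 13.748.

perimeter ≈ 13.75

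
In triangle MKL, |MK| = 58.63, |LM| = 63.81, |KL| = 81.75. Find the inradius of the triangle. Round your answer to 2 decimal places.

Semiperimeter s = (81.75 + 63.81 + 58.63)/2 = 102.09.
Heron's formula: area = √(102.09·20.345·38.285·43.465) ≈ 1859.2.
Inradius = area/s = 1859.2/102.09 ≈ 18.21.

18.21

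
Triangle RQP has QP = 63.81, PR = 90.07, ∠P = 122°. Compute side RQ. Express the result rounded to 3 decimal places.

135.187

By the law of cosines, RQ² = QP² + PR² − 2·QP·PR·cos P = 18276, so RQ ≈ 135.19.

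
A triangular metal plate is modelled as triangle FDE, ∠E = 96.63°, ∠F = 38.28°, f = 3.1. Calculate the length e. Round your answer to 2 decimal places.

The third angle is ∠D = 180° − ∠E − ∠F = 45.09°.
Law of sines: e = f·sin E/sin F ≈ 4.9705.

4.97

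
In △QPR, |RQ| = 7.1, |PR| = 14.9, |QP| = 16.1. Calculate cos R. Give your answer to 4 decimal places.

0.0624

By the law of cosines, cos R = (|PR|² + |RQ|² − |QP|²) / (2·|PR|·|RQ|) ≈ 0.06244, so ∠R ≈ 86.42°.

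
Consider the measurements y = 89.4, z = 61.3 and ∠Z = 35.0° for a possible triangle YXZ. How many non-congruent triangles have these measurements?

2

y·sin Z = 89.4·sin(35.0°) ≈ 51.28.
Since y sin Z < z < y (51.28 < 61.3 < 89.4), two triangles exist.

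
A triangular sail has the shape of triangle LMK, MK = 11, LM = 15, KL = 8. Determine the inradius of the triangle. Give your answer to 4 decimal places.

Semiperimeter s = (11 + 8 + 15)/2 = 17.
Heron's formula: area = √(17·6·9·2) ≈ 42.849.
Inradius = area/s = 42.849/17 ≈ 2.5205.

2.5205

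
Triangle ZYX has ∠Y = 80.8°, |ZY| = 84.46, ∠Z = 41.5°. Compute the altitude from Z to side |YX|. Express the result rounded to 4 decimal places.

h_Z ≈ 83.3735

The third angle is ∠X = 180° − ∠Z − ∠Y = 57.70°.
Law of sines: |YX| = |ZY|·sin Z/sin X ≈ 66.21.
Law of sines: |XZ| = |ZY|·sin Y/sin X ≈ 98.636.
Area = ½·|ZY|·|YX|·sin Y ≈ 2760.1.
The altitude from Z has length 2·area/|YX| ≈ 83.374.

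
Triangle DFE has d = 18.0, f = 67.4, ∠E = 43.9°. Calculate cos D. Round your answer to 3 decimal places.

By the law of cosines, e² = d² + f² − 2·d·f·cos E = 3118.4, so e ≈ 55.843.
Law of cosines again: cos D = (f² + e² − d²)/(2·f·e) ≈ 0.97470, so ∠D ≈ 12.92°.

cos D ≈ 0.975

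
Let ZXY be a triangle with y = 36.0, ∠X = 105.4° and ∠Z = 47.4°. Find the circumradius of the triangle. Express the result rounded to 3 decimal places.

The third angle is ∠Y = 180° − ∠Z − ∠X = 27.20°.
Law of sines: z = y·sin Z/sin Y ≈ 57.973.
Law of sines: x = y·sin X/sin Y ≈ 75.93.
Circumradius = y/(2 sin Y) ≈ 39.379.

39.379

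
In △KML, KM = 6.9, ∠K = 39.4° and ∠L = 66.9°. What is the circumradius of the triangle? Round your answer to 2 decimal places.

R ≈ 3.75

The third angle is ∠M = 180° − ∠L − ∠K = 73.70°.
Law of sines: ML = KM·sin K/sin L ≈ 4.7614.
Law of sines: LK = KM·sin M/sin L ≈ 7.1999.
Circumradius = KM/(2 sin L) ≈ 3.7507.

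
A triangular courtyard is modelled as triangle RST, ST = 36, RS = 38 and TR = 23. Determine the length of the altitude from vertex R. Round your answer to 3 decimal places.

22.383

Semiperimeter s = (36 + 23 + 38)/2 = 48.5.
Heron's formula: area = √(48.5·12.5·25.5·10.5) ≈ 402.89.
The altitude from R has length 2·area/ST ≈ 22.383.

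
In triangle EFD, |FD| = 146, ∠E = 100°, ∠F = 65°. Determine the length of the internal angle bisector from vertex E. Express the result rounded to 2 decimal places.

t_E ≈ 38.37

The third angle is ∠D = 180° − ∠E − ∠F = 15.00°.
Law of sines: |DE| = |FD|·sin F/sin E ≈ 134.36.
Law of sines: |EF| = |FD|·sin D/sin E ≈ 38.371.
The bisector from E has length 2·|DE|·|EF|·cos(∠E/2)/(|DE|+|EF|) ≈ 38.371.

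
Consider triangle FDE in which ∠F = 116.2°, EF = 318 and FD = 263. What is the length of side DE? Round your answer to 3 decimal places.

494.108

By the law of cosines, DE² = EF² + FD² − 2·EF·FD·cos F = 2.4414e+05, so DE ≈ 494.11.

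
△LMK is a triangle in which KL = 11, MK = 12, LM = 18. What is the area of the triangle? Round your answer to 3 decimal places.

Semiperimeter s = (12 + 11 + 18)/2 = 20.5.
Heron's formula: area = √(20.5·8.5·9.5·2.5) ≈ 64.331.

area ≈ 64.331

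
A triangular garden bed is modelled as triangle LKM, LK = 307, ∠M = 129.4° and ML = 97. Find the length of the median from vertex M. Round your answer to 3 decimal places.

94.991

Law of sines: sin K = ML·sin M/LK ≈ 0.24415.
Since LK ≥ ML, only the acute value applies: ∠K ≈ 14.13°.
Then ∠L = 180° − ∠M − ∠K ≈ 36.47°.
Law of sines gives KM = LK·sin L/sin M ≈ 236.14.
Median from M: ½√(2·KM² + 2·ML² − LK²) ≈ 94.991.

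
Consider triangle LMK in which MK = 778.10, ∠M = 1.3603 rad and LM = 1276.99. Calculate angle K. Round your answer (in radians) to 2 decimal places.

By the law of cosines, KL² = LM² + MK² − 2·LM·MK·cos M = 1.8209e+06, so KL ≈ 1349.4.
Law of cosines again: cos K = (MK² + KL² − LM²)/(2·MK·KL) ≈ 0.37889, so ∠K ≈ 1.1822 rad.

∠K ≈ 1.18 rad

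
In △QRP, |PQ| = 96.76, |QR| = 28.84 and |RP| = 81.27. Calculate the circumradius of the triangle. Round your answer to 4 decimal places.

53.0656

By the law of cosines, cos Q = (|PQ|² + |QR|² − |RP|²) / (2·|PQ|·|QR|) ≈ 0.64314, so ∠Q ≈ 49.97°.
Circumradius = |RP|/(2 sin Q) ≈ 53.066.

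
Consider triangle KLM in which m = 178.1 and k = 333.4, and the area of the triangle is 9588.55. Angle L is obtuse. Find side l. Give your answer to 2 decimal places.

From area = ½·m·k·sin L, we get sin L = 2·area/(m·k) ≈ 0.32296.
Taking the obtuse solution, ∠L ≈ 161.16°.
Law of cosines then gives l ≈ 505.24.

505.24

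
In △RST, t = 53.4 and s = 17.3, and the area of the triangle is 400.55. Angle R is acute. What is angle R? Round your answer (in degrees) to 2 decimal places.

∠R ≈ 60.13°

From area = ½·s·t·sin R, we get sin R = 2·area/(s·t) ≈ 0.86716.
Taking the acute solution, ∠R ≈ 60.13°.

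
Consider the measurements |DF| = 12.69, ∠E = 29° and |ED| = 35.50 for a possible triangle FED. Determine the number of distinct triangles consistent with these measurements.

0

|ED|·sin E = 35.50·sin(29°) ≈ 17.21.
Since |DF| = 12.69 < 17.21 = |ED| sin E, no triangle exists.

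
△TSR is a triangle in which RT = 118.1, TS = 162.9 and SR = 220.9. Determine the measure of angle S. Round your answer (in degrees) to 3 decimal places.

By the law of cosines, cos S = (TS² + SR² − RT²) / (2·TS·SR) ≈ 0.85294, so ∠S ≈ 31.47°.

∠S ≈ 31.467°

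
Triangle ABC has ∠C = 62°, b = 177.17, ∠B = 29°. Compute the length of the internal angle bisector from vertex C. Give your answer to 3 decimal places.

The third angle is ∠A = 180° − ∠B − ∠C = 89.00°.
Law of sines: a = b·sin A/sin B ≈ 365.39.
Law of sines: c = b·sin C/sin B ≈ 322.67.
The bisector from C has length 2·a·b·cos(∠C/2)/(a+b) ≈ 204.55.

t_C ≈ 204.547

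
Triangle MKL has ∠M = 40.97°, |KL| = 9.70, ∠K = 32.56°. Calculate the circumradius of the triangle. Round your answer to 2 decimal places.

R ≈ 7.40

The third angle is ∠L = 180° − ∠M − ∠K = 106.47°.
Law of sines: |LM| = |KL|·sin K/sin M ≈ 7.962.
Law of sines: |MK| = |KL|·sin L/sin M ≈ 14.187.
Circumradius = |KL|/(2 sin M) ≈ 7.3971.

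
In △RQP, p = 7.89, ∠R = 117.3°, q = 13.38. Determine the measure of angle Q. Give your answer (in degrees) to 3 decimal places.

By the law of cosines, r² = q² + p² − 2·q·p·cos R = 338.11, so r ≈ 18.388.
Law of cosines again: cos Q = (p² + r² − q²)/(2·p·r) ≈ 0.76282, so ∠Q ≈ 40.29°.

∠Q ≈ 40.286°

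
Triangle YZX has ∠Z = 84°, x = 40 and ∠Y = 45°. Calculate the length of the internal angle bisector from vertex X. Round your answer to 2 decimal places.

The third angle is ∠X = 180° − ∠Y − ∠Z = 51.00°.
Law of sines: y = x·sin Y/sin X ≈ 36.395.
Law of sines: z = x·sin Z/sin X ≈ 51.188.
The bisector from X has length 2·y·z·cos(∠X/2)/(y+z) ≈ 38.398.

38.40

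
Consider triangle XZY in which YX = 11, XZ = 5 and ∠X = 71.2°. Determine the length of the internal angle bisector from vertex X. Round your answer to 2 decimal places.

By the law of cosines, ZY² = YX² + XZ² − 2·YX·XZ·cos X = 110.55, so ZY ≈ 10.514.
The bisector from X has length 2·YX·XZ·cos(∠X/2)/(YX+XZ) ≈ 5.5901.

5.59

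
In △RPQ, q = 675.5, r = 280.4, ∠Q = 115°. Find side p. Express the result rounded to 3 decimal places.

Law of sines: sin R = r·sin Q/q ≈ 0.37621.
Since q ≥ r, only the acute value applies: ∠R ≈ 22.10°.
Then ∠P = 180° − ∠Q − ∠R ≈ 42.90°.
Law of sines gives p = q·sin P/sin Q ≈ 507.37.

507.372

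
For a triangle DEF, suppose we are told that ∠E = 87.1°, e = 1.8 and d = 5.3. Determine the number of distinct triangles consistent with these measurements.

0

d·sin E = 5.3·sin(87.1°) ≈ 5.293.
Since e = 1.8 < 5.293 = d sin E, no triangle exists.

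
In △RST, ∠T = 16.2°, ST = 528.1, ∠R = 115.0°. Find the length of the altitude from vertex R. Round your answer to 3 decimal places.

122.317

The third angle is ∠S = 180° − ∠T − ∠R = 48.80°.
Law of sines: TR = ST·sin S/sin R ≈ 438.43.
Law of sines: RS = ST·sin T/sin R ≈ 162.57.
Area = ½·ST·TR·sin T ≈ 32298.
The altitude from R has length 2·area/ST ≈ 122.32.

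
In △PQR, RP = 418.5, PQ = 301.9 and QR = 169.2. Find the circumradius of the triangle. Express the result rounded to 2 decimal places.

248.99

By the law of cosines, cos P = (RP² + PQ² − QR²) / (2·RP·PQ) ≈ 0.94051, so ∠P ≈ 19.86°.
Circumradius = QR/(2 sin P) ≈ 248.99.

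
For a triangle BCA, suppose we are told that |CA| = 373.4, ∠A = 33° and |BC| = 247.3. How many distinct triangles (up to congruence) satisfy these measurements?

|CA|·sin A = 373.4·sin(33°) ≈ 203.4.
Since |CA| sin A < |BC| < |CA| (203.4 < 247.3 < 373.4), two triangles exist.

2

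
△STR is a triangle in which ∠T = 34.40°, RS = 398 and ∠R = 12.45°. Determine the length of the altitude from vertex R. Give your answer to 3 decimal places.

The third angle is ∠S = 180° − ∠T − ∠R = 133.15°.
Law of sines: TR = RS·sin S/sin T ≈ 513.95.
Law of sines: ST = RS·sin R/sin T ≈ 151.87.
Area = ½·RS·TR·sin R ≈ 22050.
The altitude from R has length 2·area/ST ≈ 290.37.

h_R ≈ 290.367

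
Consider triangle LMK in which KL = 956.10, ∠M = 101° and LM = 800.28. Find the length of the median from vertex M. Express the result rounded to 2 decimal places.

Law of sines: sin K = LM·sin M/KL ≈ 0.82165.
Since KL ≥ LM, only the acute value applies: ∠K ≈ 55.25°.
Then ∠L = 180° − ∠M − ∠K ≈ 23.75°.
Law of sines gives MK = KL·sin L/sin M ≈ 392.27.
Median from M: ½√(2·LM² + 2·MK² − KL²) ≈ 410.65.

m_M ≈ 410.65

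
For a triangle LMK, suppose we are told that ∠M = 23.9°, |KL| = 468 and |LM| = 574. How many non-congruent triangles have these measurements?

2

|LM|·sin M = 574·sin(23.9°) ≈ 232.6.
Since |LM| sin M < |KL| < |LM| (232.6 < 468 < 574), two triangles exist.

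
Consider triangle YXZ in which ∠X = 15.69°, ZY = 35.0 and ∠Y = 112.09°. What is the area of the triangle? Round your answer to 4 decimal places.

area ≈ 1658.6960

The third angle is ∠Z = 180° − ∠Y − ∠X = 52.22°.
Law of sines: XZ = ZY·sin Y/sin X ≈ 119.92.
Law of sines: YX = ZY·sin Z/sin X ≈ 102.29.
Area = ½·ZY·XZ·sin Z ≈ 1658.7.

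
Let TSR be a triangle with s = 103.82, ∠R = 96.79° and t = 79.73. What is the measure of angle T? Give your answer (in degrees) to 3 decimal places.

34.957

By the law of cosines, r² = t² + s² − 2·t·s·cos R = 19093, so r ≈ 138.18.
Law of cosines again: cos T = (s² + r² − t²)/(2·s·r) ≈ 0.81958, so ∠T ≈ 34.96°.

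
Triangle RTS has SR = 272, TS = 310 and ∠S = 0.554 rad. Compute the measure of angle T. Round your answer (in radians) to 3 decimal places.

By the law of cosines, RT² = TS² + SR² − 2·TS·SR·cos S = 26668, so RT ≈ 163.3.
Law of cosines again: cos T = (RT² + TS² − SR²)/(2·RT·TS) ≈ 0.48183, so ∠T ≈ 1.068 rad.

1.068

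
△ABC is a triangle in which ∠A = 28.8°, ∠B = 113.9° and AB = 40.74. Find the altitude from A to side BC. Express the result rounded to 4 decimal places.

37.2467

The third angle is ∠C = 180° − ∠A − ∠B = 37.30°.
Law of sines: BC = AB·sin A/sin C ≈ 32.388.
Law of sines: CA = AB·sin B/sin C ≈ 61.464.
Area = ½·AB·BC·sin B ≈ 603.17.
The altitude from A has length 2·area/BC ≈ 37.247.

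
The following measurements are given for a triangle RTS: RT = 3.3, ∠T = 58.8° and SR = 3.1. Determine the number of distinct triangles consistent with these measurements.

2

RT·sin T = 3.3·sin(58.8°) ≈ 2.823.
Since RT sin T < SR < RT (2.823 < 3.1 < 3.3), two triangles exist.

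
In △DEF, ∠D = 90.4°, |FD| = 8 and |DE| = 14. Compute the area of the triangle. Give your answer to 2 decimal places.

Area = ½·|FD|·|DE|·sin D ≈ 55.999.

area ≈ 56.00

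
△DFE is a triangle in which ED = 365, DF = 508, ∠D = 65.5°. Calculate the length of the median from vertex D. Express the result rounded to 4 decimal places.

By the law of cosines, FE² = ED² + DF² − 2·ED·DF·cos D = 2.375e+05, so FE ≈ 487.34.
Median from D: ½√(2·ED² + 2·DF² − FE²) ≈ 369.15.

m_D ≈ 369.1456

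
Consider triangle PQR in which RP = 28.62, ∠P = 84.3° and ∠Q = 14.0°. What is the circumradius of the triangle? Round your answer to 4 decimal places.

59.1513

The third angle is ∠R = 180° − ∠P − ∠Q = 81.70°.
Law of sines: QR = RP·sin P/sin Q ≈ 117.72.
Law of sines: PQ = RP·sin R/sin Q ≈ 117.06.
Circumradius = RP/(2 sin Q) ≈ 59.151.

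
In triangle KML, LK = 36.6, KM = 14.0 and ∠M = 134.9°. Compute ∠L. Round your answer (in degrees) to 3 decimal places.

15.721

Law of sines: sin L = KM·sin M/LK ≈ 0.27095.
Since LK ≥ KM, only the acute value applies: ∠L ≈ 15.72°.
Then ∠K = 180° − ∠M − ∠L ≈ 29.38°.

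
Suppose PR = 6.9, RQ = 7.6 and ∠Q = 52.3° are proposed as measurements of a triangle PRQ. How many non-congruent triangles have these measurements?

RQ·sin Q = 7.6·sin(52.3°) ≈ 6.013.
Since RQ sin Q < PR < RQ (6.013 < 6.9 < 7.6), two triangles exist.

2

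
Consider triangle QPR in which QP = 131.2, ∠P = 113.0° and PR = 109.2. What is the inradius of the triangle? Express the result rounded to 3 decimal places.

r ≈ 29.889

By the law of cosines, RQ² = QP² + PR² − 2·QP·PR·cos P = 40334, so RQ ≈ 200.83.
Area = ½·QP·PR·sin P ≈ 6594.1.
Semiperimeter s = (109.2+200.83+131.2)/2 = 220.62.
Inradius = area/s = 6594.1/220.62 ≈ 29.889.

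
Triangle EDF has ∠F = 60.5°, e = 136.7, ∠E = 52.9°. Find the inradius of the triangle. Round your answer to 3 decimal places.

The third angle is ∠D = 180° − ∠F − ∠E = 66.60°.
Law of sines: d = e·sin D/sin E ≈ 157.3.
Law of sines: f = e·sin F/sin E ≈ 149.17.
Area = ½·e·d·sin F ≈ 9357.4.
Semiperimeter s = (136.7+157.3+149.17)/2 = 221.58.
Inradius = area/s = 9357.4/221.58 ≈ 42.229.

r ≈ 42.229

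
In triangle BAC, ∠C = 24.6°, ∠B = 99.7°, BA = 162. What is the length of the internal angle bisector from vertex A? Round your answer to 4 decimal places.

The third angle is ∠A = 180° − ∠C − ∠B = 55.70°.
Law of sines: AC = BA·sin B/sin C ≈ 383.6.
Law of sines: CB = BA·sin A/sin C ≈ 321.48.
The bisector from A has length 2·BA·AC·cos(∠A/2)/(BA+AC) ≈ 201.41.

t_A ≈ 201.4122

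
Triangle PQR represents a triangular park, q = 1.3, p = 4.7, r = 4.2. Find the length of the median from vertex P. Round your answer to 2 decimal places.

Median from P: ½√(2·q² + 2·r² − p²) ≈ 2.0353.

m_P ≈ 2.04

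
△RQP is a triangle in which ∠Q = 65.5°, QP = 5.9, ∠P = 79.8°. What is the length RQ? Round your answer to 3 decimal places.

10.200

The third angle is ∠R = 180° − ∠Q − ∠P = 34.70°.
Law of sines: RQ = QP·sin P/sin R ≈ 10.2.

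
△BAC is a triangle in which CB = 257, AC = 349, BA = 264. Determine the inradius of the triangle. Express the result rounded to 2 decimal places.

77.57

Semiperimeter s = (349 + 257 + 264)/2 = 435.
Heron's formula: area = √(435·86·178·171) ≈ 33744.
Inradius = area/s = 33744/435 ≈ 77.573.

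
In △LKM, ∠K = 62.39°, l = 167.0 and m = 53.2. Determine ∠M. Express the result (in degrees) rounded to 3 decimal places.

By the law of cosines, k² = m² + l² − 2·m·l·cos K = 22484, so k ≈ 149.95.
Law of cosines again: cos M = (l² + k² − m²)/(2·l·k) ≈ 0.94929, so ∠M ≈ 18.32°.

∠M ≈ 18.324°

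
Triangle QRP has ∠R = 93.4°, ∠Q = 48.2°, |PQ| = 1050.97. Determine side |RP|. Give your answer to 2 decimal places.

784.85

The third angle is ∠P = 180° − ∠Q − ∠R = 38.40°.
Law of sines: |RP| = |PQ|·sin Q/sin R ≈ 784.85.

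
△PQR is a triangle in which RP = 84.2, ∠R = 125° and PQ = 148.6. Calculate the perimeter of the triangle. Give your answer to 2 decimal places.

perimeter ≈ 316.13

Law of sines: sin Q = RP·sin R/PQ ≈ 0.46415.
Since PQ ≥ RP, only the acute value applies: ∠Q ≈ 27.66°.
Then ∠P = 180° − ∠R − ∠Q ≈ 27.34°.
Law of sines gives QR = PQ·sin P/sin R ≈ 83.328.
Semiperimeter s = (83.328+84.2+148.6)/2 = 158.06.
Perimeter = 83.328 + 84.2 + 148.6 = 316.13.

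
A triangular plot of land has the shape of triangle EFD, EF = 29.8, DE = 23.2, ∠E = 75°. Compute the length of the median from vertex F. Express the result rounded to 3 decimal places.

By the law of cosines, FD² = DE² + EF² − 2·DE·EF·cos E = 1068.4, so FD ≈ 32.686.
Median from F: ½√(2·EF² + 2·FD² − DE²) ≈ 29.046.

29.046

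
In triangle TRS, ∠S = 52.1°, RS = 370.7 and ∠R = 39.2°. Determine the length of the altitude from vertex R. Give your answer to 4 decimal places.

h_R ≈ 292.5135

The third angle is ∠T = 180° − ∠R − ∠S = 88.70°.
Law of sines: ST = RS·sin R/sin T ≈ 234.35.
Law of sines: TR = RS·sin S/sin T ≈ 292.59.
Area = ½·RS·ST·sin S ≈ 34276.
The altitude from R has length 2·area/ST ≈ 292.51.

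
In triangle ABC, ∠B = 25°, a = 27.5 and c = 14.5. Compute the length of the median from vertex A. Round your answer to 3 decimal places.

m_A ≈ 6.158

By the law of cosines, b² = c² + a² − 2·c·a·cos B = 243.72, so b ≈ 15.612.
Median from A: ½√(2·b² + 2·c² − a²) ≈ 6.1581.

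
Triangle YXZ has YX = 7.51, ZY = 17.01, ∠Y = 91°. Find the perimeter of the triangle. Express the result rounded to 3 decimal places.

By the law of cosines, XZ² = ZY² + YX² − 2·ZY·YX·cos Y = 350.2, so XZ ≈ 18.714.
Semiperimeter s = (18.714+17.01+7.51)/2 = 21.617.
Perimeter = 18.714 + 17.01 + 7.51 = 43.234.

43.234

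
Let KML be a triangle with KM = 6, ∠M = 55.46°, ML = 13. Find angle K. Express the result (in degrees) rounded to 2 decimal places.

∠K ≈ 97.29°

By the law of cosines, LK² = KM² + ML² − 2·KM·ML·cos M = 116.55, so LK ≈ 10.796.
Law of cosines again: cos K = (LK² + KM² − ML²)/(2·LK·KM) ≈ -0.12697, so ∠K ≈ 97.29°.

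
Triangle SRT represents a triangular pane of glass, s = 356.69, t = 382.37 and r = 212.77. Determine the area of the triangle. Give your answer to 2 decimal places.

area ≈ 37372.85

Semiperimeter p = (356.69 + 212.77 + 382.37)/2 = 475.92.
Heron's formula: area = √(475.92·119.23·263.14·93.545) ≈ 37373.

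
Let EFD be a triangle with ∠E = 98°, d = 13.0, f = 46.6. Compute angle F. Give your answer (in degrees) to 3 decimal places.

∠F ≈ 67.108°

By the law of cosines, e² = f² + d² − 2·f·d·cos E = 2509.2, so e ≈ 50.092.
Law of cosines again: cos F = (d² + e² − f²)/(2·d·e) ≈ 0.38900, so ∠F ≈ 67.11°.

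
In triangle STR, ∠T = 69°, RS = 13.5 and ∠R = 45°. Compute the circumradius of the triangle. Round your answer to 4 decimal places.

7.2302

The third angle is ∠S = 180° − ∠T − ∠R = 66.00°.
Law of sines: TR = RS·sin S/sin T ≈ 13.21.
Law of sines: ST = RS·sin R/sin T ≈ 10.225.
Circumradius = RS/(2 sin T) ≈ 7.2302.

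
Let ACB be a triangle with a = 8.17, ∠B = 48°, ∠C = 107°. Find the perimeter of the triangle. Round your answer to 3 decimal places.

The third angle is ∠A = 180° − ∠C − ∠B = 25.00°.
Law of sines: c = a·sin C/sin A ≈ 18.487.
Law of sines: b = a·sin B/sin A ≈ 14.366.
Semiperimeter s = (8.17+18.487+14.366)/2 = 20.512.
Perimeter = 8.17 + 18.487 + 14.366 = 41.024.

41.024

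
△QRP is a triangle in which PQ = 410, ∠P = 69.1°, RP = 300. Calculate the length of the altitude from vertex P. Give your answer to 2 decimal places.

By the law of cosines, QR² = RP² + PQ² − 2·RP·PQ·cos P = 1.7034e+05, so QR ≈ 412.73.
Area = ½·RP·PQ·sin P ≈ 57454.
The altitude from P has length 2·area/QR ≈ 278.41.

h_P ≈ 278.41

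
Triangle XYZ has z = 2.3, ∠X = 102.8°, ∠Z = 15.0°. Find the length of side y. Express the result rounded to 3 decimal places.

The third angle is ∠Y = 180° − ∠Z − ∠X = 62.20°.
Law of sines: y = z·sin Y/sin Z ≈ 7.8608.

7.861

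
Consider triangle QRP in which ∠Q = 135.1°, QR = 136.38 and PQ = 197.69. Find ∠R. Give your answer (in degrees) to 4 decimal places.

∠R ≈ 26.7865°

By the law of cosines, RP² = PQ² + QR² − 2·PQ·QR·cos Q = 95876, so RP ≈ 309.64.
Law of cosines again: cos R = (QR² + RP² − PQ²)/(2·QR·RP) ≈ 0.89269, so ∠R ≈ 26.79°.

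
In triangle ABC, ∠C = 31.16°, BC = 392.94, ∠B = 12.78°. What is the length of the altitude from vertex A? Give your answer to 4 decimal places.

h_A ≈ 64.8155

The third angle is ∠A = 180° − ∠B − ∠C = 136.06°.
Law of sines: CA = BC·sin B/sin A ≈ 125.26.
Law of sines: AB = BC·sin C/sin A ≈ 293.01.
Area = ½·BC·CA·sin C ≈ 12734.
The altitude from A has length 2·area/BC ≈ 64.815.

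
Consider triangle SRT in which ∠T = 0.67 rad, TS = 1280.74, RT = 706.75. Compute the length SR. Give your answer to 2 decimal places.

By the law of cosines, SR² = RT² + TS² − 2·RT·TS·cos T = 7.2082e+05, so SR ≈ 849.01.

849.01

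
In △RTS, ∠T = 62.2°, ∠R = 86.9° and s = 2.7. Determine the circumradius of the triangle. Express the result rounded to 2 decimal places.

2.63

The third angle is ∠S = 180° − ∠R − ∠T = 30.90°.
Law of sines: r = s·sin R/sin S ≈ 5.2499.
Law of sines: t = s·sin T/sin S ≈ 4.6508.
Circumradius = s/(2 sin S) ≈ 2.6288.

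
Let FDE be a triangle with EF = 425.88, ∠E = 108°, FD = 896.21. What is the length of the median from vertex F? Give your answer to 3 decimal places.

m_F ≈ 617.070

Law of sines: sin D = EF·sin E/FD ≈ 0.45194.
Since FD ≥ EF, only the acute value applies: ∠D ≈ 26.87°.
Then ∠F = 180° − ∠E − ∠D ≈ 45.13°.
Law of sines gives DE = FD·sin F/sin E ≈ 667.86.
Median from F: ½√(2·EF² + 2·FD² − DE²) ≈ 617.07.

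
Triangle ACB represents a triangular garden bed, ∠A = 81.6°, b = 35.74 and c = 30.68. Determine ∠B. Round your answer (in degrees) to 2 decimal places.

By the law of cosines, a² = c² + b² − 2·c·b·cos A = 1898.2, so a ≈ 43.569.
Law of cosines again: cos B = (a² + c² − b²)/(2·a·c) ≈ 0.58434, so ∠B ≈ 54.24°.

∠B ≈ 54.24°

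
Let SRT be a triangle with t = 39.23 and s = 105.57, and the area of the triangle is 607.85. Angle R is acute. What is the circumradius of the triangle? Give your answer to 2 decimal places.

117.59

From area = ½·t·s·sin R, we get sin R = 2·area/(t·s) ≈ 0.29354.
Taking the acute solution, ∠R ≈ 17.07°.
Law of cosines then gives r ≈ 69.035.
Circumradius = r/(2 sin R) ≈ 117.59.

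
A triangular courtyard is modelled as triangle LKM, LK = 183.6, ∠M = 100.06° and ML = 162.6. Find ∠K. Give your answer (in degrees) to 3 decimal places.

∠K ≈ 60.692°

Law of sines: sin K = ML·sin M/LK ≈ 0.87200.
Since LK ≥ ML, only the acute value applies: ∠K ≈ 60.69°.
Then ∠L = 180° − ∠M − ∠K ≈ 19.25°.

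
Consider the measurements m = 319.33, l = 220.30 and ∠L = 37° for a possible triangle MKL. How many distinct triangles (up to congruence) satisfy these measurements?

m·sin L = 319.33·sin(37°) ≈ 192.2.
Since m sin L < l < m (192.2 < 220.30 < 319.33), two triangles exist.

2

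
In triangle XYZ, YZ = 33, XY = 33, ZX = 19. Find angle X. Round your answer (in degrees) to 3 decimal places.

∠X ≈ 73.269°

By the law of cosines, cos X = (ZX² + XY² − YZ²) / (2·ZX·XY) ≈ 0.28788, so ∠X ≈ 73.27°.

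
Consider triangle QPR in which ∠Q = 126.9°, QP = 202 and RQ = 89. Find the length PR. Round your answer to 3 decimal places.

By the law of cosines, PR² = RQ² + QP² − 2·RQ·QP·cos Q = 70314, so PR ≈ 265.17.

265.167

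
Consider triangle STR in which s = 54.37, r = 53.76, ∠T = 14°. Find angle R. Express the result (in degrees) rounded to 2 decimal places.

∠R ≈ 80.37°

By the law of cosines, t² = r² + s² − 2·r·s·cos T = 174.02, so t ≈ 13.192.
Law of cosines again: cos R = (s² + t² − r²)/(2·s·t) ≈ 0.16730, so ∠R ≈ 80.37°.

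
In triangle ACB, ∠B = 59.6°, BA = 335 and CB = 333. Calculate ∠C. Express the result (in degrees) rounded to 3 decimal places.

60.500

By the law of cosines, AC² = CB² + BA² − 2·CB·BA·cos B = 1.1021e+05, so AC ≈ 331.98.
Law of cosines again: cos C = (AC² + CB² − BA²)/(2·AC·CB) ≈ 0.49243, so ∠C ≈ 60.50°.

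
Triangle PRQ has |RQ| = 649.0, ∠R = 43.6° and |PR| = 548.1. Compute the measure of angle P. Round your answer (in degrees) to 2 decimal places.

By the law of cosines, |QP|² = |PR|² + |RQ|² − 2·|PR|·|RQ|·cos R = 2.0641e+05, so |QP| ≈ 454.33.
Law of cosines again: cos P = (|QP|² + |PR|² − |RQ|²)/(2·|QP|·|PR|) ≈ 0.17193, so ∠P ≈ 80.10°.

∠P ≈ 80.10°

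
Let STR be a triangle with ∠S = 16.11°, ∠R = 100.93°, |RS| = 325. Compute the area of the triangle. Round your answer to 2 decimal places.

16154.56

The third angle is ∠T = 180° − ∠R − ∠S = 62.96°.
Law of sines: |TR| = |RS|·sin S/sin T ≈ 101.25.
Law of sines: |ST| = |RS|·sin R/sin T ≈ 358.27.
Area = ½·|RS|·|TR|·sin R ≈ 16155.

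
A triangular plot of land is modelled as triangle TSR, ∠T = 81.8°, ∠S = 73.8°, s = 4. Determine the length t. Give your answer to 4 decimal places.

The third angle is ∠R = 180° − ∠T − ∠S = 24.40°.
Law of sines: t = s·sin T/sin S ≈ 4.1228.

4.1228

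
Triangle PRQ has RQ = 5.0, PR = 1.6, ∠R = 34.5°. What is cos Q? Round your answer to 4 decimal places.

By the law of cosines, QP² = PR² + RQ² − 2·PR·RQ·cos R = 14.374, so QP ≈ 3.7913.
Law of cosines again: cos Q = (RQ² + QP² − PR²)/(2·RQ·QP) ≈ 0.97101, so ∠Q ≈ 13.83°.

0.9710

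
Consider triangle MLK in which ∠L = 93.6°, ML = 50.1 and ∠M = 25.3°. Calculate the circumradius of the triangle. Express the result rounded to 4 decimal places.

The third angle is ∠K = 180° − ∠M − ∠L = 61.10°.
Law of sines: LK = ML·sin M/sin K ≈ 24.456.
Law of sines: KM = ML·sin L/sin K ≈ 57.114.
Circumradius = ML/(2 sin K) ≈ 28.613.

28.6134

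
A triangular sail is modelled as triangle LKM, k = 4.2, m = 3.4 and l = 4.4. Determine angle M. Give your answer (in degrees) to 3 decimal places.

46.503

By the law of cosines, cos M = (l² + k² − m²) / (2·l·k) ≈ 0.68831, so ∠M ≈ 46.50°.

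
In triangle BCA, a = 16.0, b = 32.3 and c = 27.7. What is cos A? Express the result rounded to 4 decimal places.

cos A ≈ 0.8688

By the law of cosines, cos A = (b² + c² − a²) / (2·b·c) ≈ 0.86876, so ∠A ≈ 29.68°.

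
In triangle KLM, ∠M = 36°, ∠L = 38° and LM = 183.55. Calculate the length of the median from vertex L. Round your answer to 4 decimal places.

The third angle is ∠K = 180° − ∠L − ∠M = 106.00°.
Law of sines: MK = LM·sin L/sin K ≈ 117.56.
Law of sines: KL = LM·sin M/sin K ≈ 112.24.
Median from L: ½√(2·KL² + 2·LM² − MK²) ≈ 140.32.

140.3165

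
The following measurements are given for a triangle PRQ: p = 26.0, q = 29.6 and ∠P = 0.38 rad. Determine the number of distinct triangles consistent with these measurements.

q·sin P = 29.6·sin(0.38 rad) ≈ 10.98.
Since q sin P < p < q (10.98 < 26.0 < 29.6), two triangles exist.

2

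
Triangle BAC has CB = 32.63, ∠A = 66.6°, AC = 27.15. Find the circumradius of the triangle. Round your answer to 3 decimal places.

Law of sines: sin B = AC·sin A/CB ≈ 0.76362.
Since CB ≥ AC, only the acute value applies: ∠B ≈ 49.78°.
Then ∠C = 180° − ∠A − ∠B ≈ 63.62°.
Law of sines gives BA = CB·sin C/sin A ≈ 31.851.
Circumradius = CB/(2 sin A) ≈ 17.777.

R ≈ 17.777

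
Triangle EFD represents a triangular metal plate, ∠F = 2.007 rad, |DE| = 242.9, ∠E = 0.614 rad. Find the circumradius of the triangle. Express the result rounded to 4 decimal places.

R ≈ 133.9972

The third angle is ∠D = π − ∠E − ∠F = 0.521 rad.
Law of sines: |FD| = |DE|·sin E/sin F ≈ 154.4.
Law of sines: |EF| = |DE|·sin D/sin F ≈ 133.3.
Circumradius = |DE|/(2 sin F) ≈ 134.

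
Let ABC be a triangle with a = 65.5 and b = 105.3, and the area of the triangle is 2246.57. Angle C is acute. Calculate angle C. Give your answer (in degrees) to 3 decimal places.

From area = ½·a·b·sin C, we get sin C = 2·area/(a·b) ≈ 0.65145.
Taking the acute solution, ∠C ≈ 40.65°.

40.651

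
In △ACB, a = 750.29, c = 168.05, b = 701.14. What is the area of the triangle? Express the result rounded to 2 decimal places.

Semiperimeter s = (750.29 + 168.05 + 701.14)/2 = 809.74.
Heron's formula: area = √(809.74·59.45·641.69·108.6) ≈ 57920.

area ≈ 57919.70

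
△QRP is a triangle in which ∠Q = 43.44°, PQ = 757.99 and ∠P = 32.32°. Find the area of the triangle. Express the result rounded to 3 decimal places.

area ≈ 108955.797

The third angle is ∠R = 180° − ∠P − ∠Q = 104.24°.
Law of sines: RP = PQ·sin Q/sin R ≈ 537.71.
Law of sines: QR = PQ·sin P/sin R ≈ 418.1.
Area = ½·PQ·RP·sin P ≈ 1.0896e+05.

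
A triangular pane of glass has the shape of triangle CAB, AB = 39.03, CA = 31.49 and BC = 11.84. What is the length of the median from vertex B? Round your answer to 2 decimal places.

m_B ≈ 24.16

Median from B: ½√(2·AB² + 2·BC² − CA²) ≈ 24.163.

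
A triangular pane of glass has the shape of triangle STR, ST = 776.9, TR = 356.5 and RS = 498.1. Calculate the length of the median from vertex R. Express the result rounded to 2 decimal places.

Median from R: ½√(2·TR² + 2·RS² − ST²) ≈ 191.58.

191.58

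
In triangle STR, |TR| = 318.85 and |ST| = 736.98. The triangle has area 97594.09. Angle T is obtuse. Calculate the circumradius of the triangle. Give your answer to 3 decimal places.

573.113

From area = ½·|ST|·|TR|·sin T, we get sin T = 2·area/(|ST|·|TR|) ≈ 0.83064.
Taking the obtuse solution, ∠T ≈ 123.84°.
Law of cosines then gives |RS| ≈ 952.1.
Circumradius = |RS|/(2 sin T) ≈ 573.11.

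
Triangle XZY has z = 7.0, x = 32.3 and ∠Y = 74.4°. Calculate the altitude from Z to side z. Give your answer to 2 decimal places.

h_Z ≈ 31.11

By the law of cosines, y² = x² + z² − 2·x·z·cos Y = 970.68, so y ≈ 31.156.
Area = ½·x·z·sin Y ≈ 108.89.
The altitude from Z has length 2·area/z ≈ 31.11.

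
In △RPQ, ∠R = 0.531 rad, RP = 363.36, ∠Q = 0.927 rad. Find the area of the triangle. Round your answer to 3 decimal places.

area ≈ 41530.960

The third angle is ∠P = π − ∠Q − ∠R = 1.684 rad.
Law of sines: PQ = RP·sin R/sin Q ≈ 230.06.
Law of sines: QR = RP·sin P/sin Q ≈ 451.41.
Area = ½·RP·PQ·sin P ≈ 41531.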